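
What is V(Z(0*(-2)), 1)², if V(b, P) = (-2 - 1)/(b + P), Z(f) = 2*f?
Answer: 9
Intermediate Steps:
V(b, P) = -3/(P + b)
V(Z(0*(-2)), 1)² = (-3/(1 + 2*(0*(-2))))² = (-3/(1 + 2*0))² = (-3/(1 + 0))² = (-3/1)² = (-3*1)² = (-3)² = 9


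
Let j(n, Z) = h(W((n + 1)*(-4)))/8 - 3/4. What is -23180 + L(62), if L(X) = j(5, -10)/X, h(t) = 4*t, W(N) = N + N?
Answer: -5748739/248 ≈ -23180.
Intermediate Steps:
W(N) = 2*N
j(n, Z) = -19/4 - 4*n (j(n, Z) = (4*(2*((n + 1)*(-4))))/8 - 3/4 = (4*(2*((1 + n)*(-4))))*(⅛) - 3*¼ = (4*(2*(-4 - 4*n)))*(⅛) - ¾ = (4*(-8 - 8*n))*(⅛) - ¾ = (-32 - 32*n)*(⅛) - ¾ = (-4 - 4*n) - ¾ = -19/4 - 4*n)
L(X) = -99/(4*X) (L(X) = (-19/4 - 4*5)/X = (-19/4 - 20)/X = -99/(4*X))
-23180 + L(62) = -23180 - 99/4/62 = -23180 - 99/4*1/62 = -23180 - 99/248 = -5748739/248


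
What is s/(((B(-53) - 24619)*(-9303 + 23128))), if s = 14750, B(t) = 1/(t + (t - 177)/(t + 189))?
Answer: -2194210/50631645337 ≈ -4.3337e-5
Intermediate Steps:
B(t) = 1/(t + (-177 + t)/(189 + t))
s/(((B(-53) - 24619)*(-9303 + 23128))) = 14750/((((189 - 53)/(-177 + (-53)² + 190*(-53)) - 24619)*(-9303 + 23128))) = 14750/(((136/(-177 + 2809 - 10070) - 24619)*13825)) = 14750/(((136/(-7438) - 24619)*13825)) = 14750/(((-1/7438*136 - 24619)*13825)) = 14750/(((-68/3719 - 24619)*13825)) = 14750/((-91558129/3719*13825)) = 14750/(-1265791133425/3719) = 14750*(-3719/1265791133425) = -2194210/50631645337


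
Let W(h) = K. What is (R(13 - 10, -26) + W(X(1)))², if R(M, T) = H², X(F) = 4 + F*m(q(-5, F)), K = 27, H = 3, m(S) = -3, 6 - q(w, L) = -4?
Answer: 1296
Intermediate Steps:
q(w, L) = 10 (q(w, L) = 6 - 1*(-4) = 6 + 4 = 10)
X(F) = 4 - 3*F (X(F) = 4 + F*(-3) = 4 - 3*F)
W(h) = 27
R(M, T) = 9 (R(M, T) = 3² = 9)
(R(13 - 10, -26) + W(X(1)))² = (9 + 27)² = 36² = 1296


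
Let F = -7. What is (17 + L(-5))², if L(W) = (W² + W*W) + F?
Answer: 3600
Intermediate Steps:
L(W) = -7 + 2*W² (L(W) = (W² + W*W) - 7 = (W² + W²) - 7 = 2*W² - 7 = -7 + 2*W²)
(17 + L(-5))² = (17 + (-7 + 2*(-5)²))² = (17 + (-7 + 2*25))² = (17 + (-7 + 50))² = (17 + 43)² = 60² = 3600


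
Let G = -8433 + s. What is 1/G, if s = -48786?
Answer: -1/57219 ≈ -1.7477e-5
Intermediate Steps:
G = -57219 (G = -8433 - 48786 = -57219)
1/G = 1/(-57219) = -1/57219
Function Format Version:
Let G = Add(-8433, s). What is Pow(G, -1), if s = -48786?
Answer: Rational(-1, 57219) ≈ -1.7477e-5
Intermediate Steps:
G = -57219 (G = Add(-8433, -48786) = -57219)
Pow(G, -1) = Pow(-57219, -1) = Rational(-1, 57219)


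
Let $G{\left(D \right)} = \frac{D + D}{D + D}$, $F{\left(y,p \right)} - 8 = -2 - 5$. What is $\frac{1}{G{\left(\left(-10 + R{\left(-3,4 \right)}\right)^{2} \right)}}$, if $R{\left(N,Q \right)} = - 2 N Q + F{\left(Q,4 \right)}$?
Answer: $1$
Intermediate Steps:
$F{\left(y,p \right)} = 1$ ($F{\left(y,p \right)} = 8 - 7 = 1$)
$R{\left(N,Q \right)} = 1 - 2 N Q$ ($R{\left(N,Q \right)} = - 2 N Q + 1 = 1 - 2 N Q$)
$G{\left(D \right)} = 1$ ($G{\left(D \right)} = \frac{2 D}{2 D} = 2 D \frac{1}{2 D} = 1$)
$\frac{1}{G{\left(\left(-10 + R{\left(-3,4 \right)}\right)^{2} \right)}} = 1^{-1} = 1$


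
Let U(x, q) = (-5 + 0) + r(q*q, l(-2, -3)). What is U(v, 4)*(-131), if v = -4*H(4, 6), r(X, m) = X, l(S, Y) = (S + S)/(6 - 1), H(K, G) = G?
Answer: -1441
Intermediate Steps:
l(S, Y) = 2*S/5 (l(S, Y) = (2*S)/5 = (2*S)*(⅕) = 2*S/5)
v = -24 (v = -4*6 = -24)
U(x, q) = -5 + q² (U(x, q) = (-5 + 0) + q*q = -5 + q²)
U(v, 4)*(-131) = (-5 + 4²)*(-131) = (-5 + 16)*(-131) = 11*(-131) = -1441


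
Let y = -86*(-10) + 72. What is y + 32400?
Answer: 33332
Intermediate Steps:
y = 932 (y = 860 + 72 = 932)
y + 32400 = 932 + 32400 = 33332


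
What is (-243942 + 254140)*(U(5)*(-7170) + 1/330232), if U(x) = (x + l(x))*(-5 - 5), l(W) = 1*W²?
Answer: 3621967734173099/165116 ≈ 2.1936e+10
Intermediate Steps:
l(W) = W²
U(x) = -10*x - 10*x² (U(x) = (x + x²)*(-5 - 5) = (x + x²)*(-10) = -10*x - 10*x²)
(-243942 + 254140)*(U(5)*(-7170) + 1/330232) = (-243942 + 254140)*((10*5*(-1 - 1*5))*(-7170) + 1/330232) = 10198*((10*5*(-1 - 5))*(-7170) + 1/330232) = 10198*((10*5*(-6))*(-7170) + 1/330232) = 10198*(-300*(-7170) + 1/330232) = 10198*(2151000 + 1/330232) = 10198*(710329032001/330232) = 3621967734173099/165116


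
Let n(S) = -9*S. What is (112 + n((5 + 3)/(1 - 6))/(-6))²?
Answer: 300304/25 ≈ 12012.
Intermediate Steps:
(112 + n((5 + 3)/(1 - 6))/(-6))² = (112 - 9*(5 + 3)/(1 - 6)/(-6))² = (112 - 72/(-5)*(-⅙))² = (112 - 72*(-1)/5*(-⅙))² = (112 - 9*(-8/5)*(-⅙))² = (112 + (72/5)*(-⅙))² = (112 - 12/5)² = (548/5)² = 300304/25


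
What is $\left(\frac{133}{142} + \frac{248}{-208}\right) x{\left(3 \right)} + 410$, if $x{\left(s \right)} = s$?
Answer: $\frac{377722}{923} \approx 409.23$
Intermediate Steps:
$\left(\frac{133}{142} + \frac{248}{-208}\right) x{\left(3 \right)} + 410 = \left(\frac{133}{142} + \frac{248}{-208}\right) 3 + 410 = \left(133 \cdot \frac{1}{142} + 248 \left(- \frac{1}{208}\right)\right) 3 + 410 = \left(\frac{133}{142} - \frac{31}{26}\right) 3 + 410 = \left(- \frac{236}{923}\right) 3 + 410 = - \frac{708}{923} + 410 = \frac{377722}{923}$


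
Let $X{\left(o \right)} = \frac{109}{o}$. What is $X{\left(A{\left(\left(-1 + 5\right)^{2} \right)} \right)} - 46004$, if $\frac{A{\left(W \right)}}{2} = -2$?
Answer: $- \frac{184125}{4} \approx -46031.0$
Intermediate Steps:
$A{\left(W \right)} = -4$ ($A{\left(W \right)} = 2 \left(-2\right) = -4$)
$X{\left(A{\left(\left(-1 + 5\right)^{2} \right)} \right)} - 46004 = \frac{109}{-4} - 46004 = 109 \left(- \frac{1}{4}\right) - 46004 = - \frac{109}{4} - 46004 = - \frac{184125}{4}$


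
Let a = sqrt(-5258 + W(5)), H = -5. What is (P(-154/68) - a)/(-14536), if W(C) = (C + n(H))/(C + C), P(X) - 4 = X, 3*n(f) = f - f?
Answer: -59/494224 + I*sqrt(21030)/29072 ≈ -0.00011938 + 0.0049882*I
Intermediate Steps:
n(f) = 0 (n(f) = (f - f)/3 = (1/3)*0 = 0)
P(X) = 4 + X
W(C) = 1/2 (W(C) = (C + 0)/(C + C) = C/((2*C)) = C*(1/(2*C)) = 1/2)
a = I*sqrt(21030)/2 (a = sqrt(-5258 + 1/2) = sqrt(-10515/2) = I*sqrt(21030)/2 ≈ 72.509*I)
(P(-154/68) - a)/(-14536) = ((4 - 154/68) - I*sqrt(21030)/2)/(-14536) = ((4 - 154*1/68) - I*sqrt(21030)/2)*(-1/14536) = ((4 - 77/34) - I*sqrt(21030)/2)*(-1/14536) = (59/34 - I*sqrt(21030)/2)*(-1/14536) = -59/494224 + I*sqrt(21030)/29072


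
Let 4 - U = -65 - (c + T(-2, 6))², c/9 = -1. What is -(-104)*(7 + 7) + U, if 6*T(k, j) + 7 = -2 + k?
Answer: 59125/36 ≈ 1642.4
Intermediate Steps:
c = -9 (c = 9*(-1) = -9)
T(k, j) = -3/2 + k/6 (T(k, j) = -7/6 + (-2 + k)/6 = -7/6 + (-⅓ + k/6) = -3/2 + k/6)
U = 6709/36 (U = 4 - (-65 - (-9 + (-3/2 + (⅙)*(-2)))²) = 4 - (-65 - (-9 + (-3/2 - ⅓))²) = 4 - (-65 - (-9 - 11/6)²) = 4 - (-65 - (-65/6)²) = 4 - (-65 - 1*4225/36) = 4 - (-65 - 4225/36) = 4 - 1*(-6565/36) = 4 + 6565/36 = 6709/36 ≈ 186.36)
-(-104)*(7 + 7) + U = -(-104)*(7 + 7) + 6709/36 = -(-104)*14 + 6709/36 = -52*(-28) + 6709/36 = 1456 + 6709/36 = 59125/36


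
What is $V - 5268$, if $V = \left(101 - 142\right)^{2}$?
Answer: $-3587$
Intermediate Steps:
$V = 1681$ ($V = \left(-41\right)^{2} = 1681$)
$V - 5268 = 1681 - 5268 = -3587$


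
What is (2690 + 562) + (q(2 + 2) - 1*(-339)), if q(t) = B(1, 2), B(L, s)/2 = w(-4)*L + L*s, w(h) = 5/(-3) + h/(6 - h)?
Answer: 53863/15 ≈ 3590.9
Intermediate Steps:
w(h) = -5/3 + h/(6 - h) (w(h) = 5*(-⅓) + h/(6 - h) = -5/3 + h/(6 - h))
B(L, s) = -62*L/15 + 2*L*s (B(L, s) = 2*((2*(15 - 4*(-4))/(3*(-6 - 4)))*L + L*s) = 2*(((⅔)*(15 + 16)/(-10))*L + L*s) = 2*(((⅔)*(-⅒)*31)*L + L*s) = 2*(-31*L/15 + L*s) = -62*L/15 + 2*L*s)
q(t) = -2/15 (q(t) = (2/15)*1*(-31 + 15*2) = (2/15)*1*(-31 + 30) = (2/15)*1*(-1) = -2/15)
(2690 + 562) + (q(2 + 2) - 1*(-339)) = (2690 + 562) + (-2/15 - 1*(-339)) = 3252 + (-2/15 + 339) = 3252 + 5083/15 = 53863/15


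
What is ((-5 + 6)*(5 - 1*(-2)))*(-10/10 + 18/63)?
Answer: -5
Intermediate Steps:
((-5 + 6)*(5 - 1*(-2)))*(-10/10 + 18/63) = (1*(5 + 2))*(-10*⅒ + 18*(1/63)) = (1*7)*(-1 + 2/7) = 7*(-5/7) = -5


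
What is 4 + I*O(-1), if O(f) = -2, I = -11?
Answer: 26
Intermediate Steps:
4 + I*O(-1) = 4 - 11*(-2) = 4 + 22 = 26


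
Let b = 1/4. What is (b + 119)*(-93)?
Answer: -44361/4 ≈ -11090.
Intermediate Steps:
b = ¼ ≈ 0.25000
(b + 119)*(-93) = (¼ + 119)*(-93) = (477/4)*(-93) = -44361/4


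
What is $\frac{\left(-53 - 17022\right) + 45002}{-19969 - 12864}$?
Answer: $- \frac{27927}{32833} \approx -0.85058$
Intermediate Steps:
$\frac{\left(-53 - 17022\right) + 45002}{-19969 - 12864} = \frac{-17075 + 45002}{-32833} = 27927 \left(- \frac{1}{32833}\right) = - \frac{27927}{32833}$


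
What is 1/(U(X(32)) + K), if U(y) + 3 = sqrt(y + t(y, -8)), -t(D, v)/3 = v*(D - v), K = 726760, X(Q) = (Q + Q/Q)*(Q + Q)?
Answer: 726757/528175684057 - 48*sqrt(23)/528175684057 ≈ 1.3755e-6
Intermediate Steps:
X(Q) = 2*Q*(1 + Q) (X(Q) = (Q + 1)*(2*Q) = (1 + Q)*(2*Q) = 2*Q*(1 + Q))
t(D, v) = -3*v*(D - v)
U(y) = -3 + sqrt(192 + 25*y) (U(y) = -3 + sqrt(y + 3*(-8)*(-8 - y)) = -3 + sqrt(y + (192 + 24*y)) = -3 + sqrt(192 + 25*y))
1/(U(X(32)) + K) = 1/((-3 + sqrt(192 + 25*(2*32*(1 + 32)))) + 726760) = 1/((-3 + sqrt(192 + 25*(2*32*33))) + 726760) = 1/((-3 + sqrt(192 + 25*2112)) + 726760) = 1/((-3 + sqrt(192 + 52800)) + 726760) = 1/((-3 + sqrt(52992)) + 726760) = 1/((-3 + 48*sqrt(23)) + 726760) = 1/(726757 + 48*sqrt(23))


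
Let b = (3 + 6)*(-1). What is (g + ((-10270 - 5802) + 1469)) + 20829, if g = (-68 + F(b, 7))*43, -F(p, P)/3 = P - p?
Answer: 1238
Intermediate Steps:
b = -9 (b = 9*(-1) = -9)
F(p, P) = -3*P + 3*p (F(p, P) = -3*(P - p) = -3*P + 3*p)
g = -4988 (g = (-68 + (-3*7 + 3*(-9)))*43 = (-68 + (-21 - 27))*43 = (-68 - 48)*43 = -116*43 = -4988)
(g + ((-10270 - 5802) + 1469)) + 20829 = (-4988 + ((-10270 - 5802) + 1469)) + 20829 = (-4988 + (-16072 + 1469)) + 20829 = (-4988 - 14603) + 20829 = -19591 + 20829 = 1238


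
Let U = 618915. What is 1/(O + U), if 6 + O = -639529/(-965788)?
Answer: 965788/597735524821 ≈ 1.6157e-6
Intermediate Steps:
O = -5155199/965788 (O = -6 - 639529/(-965788) = -6 - 639529*(-1/965788) = -6 + 639529/965788 = -5155199/965788 ≈ -5.3378)
1/(O + U) = 1/(-5155199/965788 + 618915) = 1/(597735524821/965788) = 965788/597735524821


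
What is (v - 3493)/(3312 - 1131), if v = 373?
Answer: -1040/727 ≈ -1.4305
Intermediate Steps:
(v - 3493)/(3312 - 1131) = (373 - 3493)/(3312 - 1131) = -3120/2181 = -3120*1/2181 = -1040/727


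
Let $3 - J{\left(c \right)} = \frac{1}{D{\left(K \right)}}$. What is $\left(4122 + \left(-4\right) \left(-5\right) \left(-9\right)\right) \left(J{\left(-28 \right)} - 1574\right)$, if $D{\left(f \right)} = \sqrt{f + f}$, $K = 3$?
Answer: $-6192882 - 657 \sqrt{6} \approx -6.1945 \cdot 10^{6}$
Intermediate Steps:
$D{\left(f \right)} = \sqrt{2} \sqrt{f}$ ($D{\left(f \right)} = \sqrt{2 f} = \sqrt{2} \sqrt{f}$)
$J{\left(c \right)} = 3 - \frac{\sqrt{6}}{6}$ ($J{\left(c \right)} = 3 - \frac{1}{\sqrt{2} \sqrt{3}} = 3 - \frac{1}{\sqrt{6}} = 3 - \frac{\sqrt{6}}{6}$)
$\left(4122 + \left(-4\right) \left(-5\right) \left(-9\right)\right) \left(J{\left(-28 \right)} - 1574\right) = \left(4122 + \left(-4\right) \left(-5\right) \left(-9\right)\right) \left(\left(3 - \frac{\sqrt{6}}{6}\right) - 1574\right) = \left(4122 + 20 \left(-9\right)\right) \left(-1571 - \frac{\sqrt{6}}{6}\right) = \left(4122 - 180\right) \left(-1571 - \frac{\sqrt{6}}{6}\right) = 3942 \left(-1571 - \frac{\sqrt{6}}{6}\right) = -6192882 - 657 \sqrt{6}$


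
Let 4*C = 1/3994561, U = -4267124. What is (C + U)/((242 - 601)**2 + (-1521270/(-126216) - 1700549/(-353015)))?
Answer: -42192901114652345750225/1274529422633508433973 ≈ -33.105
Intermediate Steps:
C = 1/15978244 (C = (1/4)/3994561 = (1/4)*(1/3994561) = 1/15978244 ≈ 6.2585e-8)
(C + U)/((242 - 601)**2 + (-1521270/(-126216) - 1700549/(-353015))) = (1/15978244 - 4267124)/((242 - 601)**2 + (-1521270/(-126216) - 1700549/(-353015))) = -68181148450255/(15978244*((-359)**2 + (-1521270*(-1/126216) - 1700549*(-1/353015)))) = -68181148450255/(15978244*(128881 + (84515/7012 + 1700549/353015))) = -68181148450255/(15978244*(128881 + 41759312313/2475341180)) = -68181148450255/(15978244*319066205931893/2475341180) = -68181148450255/15978244*2475341180/319066205931893 = -42192901114652345750225/1274529422633508433973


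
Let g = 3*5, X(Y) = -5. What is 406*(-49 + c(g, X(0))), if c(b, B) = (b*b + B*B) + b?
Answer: 87696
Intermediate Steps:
g = 15
c(b, B) = b + B² + b² (c(b, B) = (b² + B²) + b = (B² + b²) + b = b + B² + b²)
406*(-49 + c(g, X(0))) = 406*(-49 + (15 + (-5)² + 15²)) = 406*(-49 + (15 + 25 + 225)) = 406*(-49 + 265) = 406*216 = 87696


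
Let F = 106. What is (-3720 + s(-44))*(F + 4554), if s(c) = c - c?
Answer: -17335200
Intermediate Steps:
s(c) = 0
(-3720 + s(-44))*(F + 4554) = (-3720 + 0)*(106 + 4554) = -3720*4660 = -17335200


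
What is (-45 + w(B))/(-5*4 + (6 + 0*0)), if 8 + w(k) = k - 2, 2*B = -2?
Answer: 4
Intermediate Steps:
B = -1 (B = (½)*(-2) = -1)
w(k) = -10 + k (w(k) = -8 + (k - 2) = -8 + (-2 + k) = -10 + k)
(-45 + w(B))/(-5*4 + (6 + 0*0)) = (-45 + (-10 - 1))/(-5*4 + (6 + 0*0)) = (-45 - 11)/(-20 + (6 + 0)) = -56/(-20 + 6) = -56/(-14) = -1/14*(-56) = 4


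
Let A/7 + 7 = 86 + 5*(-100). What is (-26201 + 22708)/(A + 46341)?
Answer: -3493/43394 ≈ -0.080495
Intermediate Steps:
A = -2947 (A = -49 + 7*(86 + 5*(-100)) = -49 + 7*(86 - 500) = -49 + 7*(-414) = -49 - 2898 = -2947)
(-26201 + 22708)/(A + 46341) = (-26201 + 22708)/(-2947 + 46341) = -3493/43394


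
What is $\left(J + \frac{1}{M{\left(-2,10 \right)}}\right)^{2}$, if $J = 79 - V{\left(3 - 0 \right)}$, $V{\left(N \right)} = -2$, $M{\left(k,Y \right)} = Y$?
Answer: $\frac{657721}{100} \approx 6577.2$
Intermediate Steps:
$J = 81$ ($J = 79 - -2 = 79 + 2 = 81$)
$\left(J + \frac{1}{M{\left(-2,10 \right)}}\right)^{2} = \left(81 + \frac{1}{10}\right)^{2} = \left(\frac{811}{10}\right)^{2} = \frac{657721}{100}$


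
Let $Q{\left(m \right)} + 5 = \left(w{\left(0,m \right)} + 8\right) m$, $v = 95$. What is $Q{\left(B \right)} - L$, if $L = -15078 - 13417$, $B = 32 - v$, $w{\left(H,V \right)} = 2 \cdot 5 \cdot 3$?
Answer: $26096$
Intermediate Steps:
$w{\left(H,V \right)} = 30$ ($w{\left(H,V \right)} = 10 \cdot 3 = 30$)
$B = -63$ ($B = 32 - 95 = -63$)
$Q{\left(m \right)} = -5 + 38 m$ ($Q{\left(m \right)} = -5 + \left(30 + 8\right) m = -5 + 38 m$)
$L = -28495$ ($L = -15078 - 13417 = -28495$)
$Q{\left(B \right)} - L = \left(-5 + 38 \left(-63\right)\right) - -28495 = \left(-5 - 2394\right) + 28495 = -2399 + 28495 = 26096$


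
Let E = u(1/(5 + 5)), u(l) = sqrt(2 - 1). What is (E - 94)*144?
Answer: -13392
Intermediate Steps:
u(l) = 1 (u(l) = sqrt(1) = 1)
E = 1
(E - 94)*144 = (1 - 94)*144 = -93*144 = -13392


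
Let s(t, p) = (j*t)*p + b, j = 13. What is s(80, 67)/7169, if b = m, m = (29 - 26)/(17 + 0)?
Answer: 1184563/121873 ≈ 9.7197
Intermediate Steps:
m = 3/17 ≈ 0.17647
b = 3/17 ≈ 0.17647
s(t, p) = 3/17 + 13*p*t (s(t, p) = (13*t)*p + 3/17 = 13*p*t + 3/17 = 3/17 + 13*p*t)
s(80, 67)/7169 = (3/17 + 13*67*80)/7169 = (3/17 + 69680)*(1/7169) = (1184563/17)*(1/7169) = 1184563/121873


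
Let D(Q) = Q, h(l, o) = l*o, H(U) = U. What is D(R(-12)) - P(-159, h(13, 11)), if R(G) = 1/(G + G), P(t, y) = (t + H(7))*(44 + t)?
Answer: -419521/24 ≈ -17480.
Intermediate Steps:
P(t, y) = (7 + t)*(44 + t) (P(t, y) = (t + 7)*(44 + t) = (7 + t)*(44 + t))
R(G) = 1/(2*G)
D(R(-12)) - P(-159, h(13, 11)) = (½)/(-12) - (308 + (-159)² + 51*(-159)) = (½)*(-1/12) - (308 + 25281 - 8109) = -1/24 - 1*17480 = -1/24 - 17480 = -419521/24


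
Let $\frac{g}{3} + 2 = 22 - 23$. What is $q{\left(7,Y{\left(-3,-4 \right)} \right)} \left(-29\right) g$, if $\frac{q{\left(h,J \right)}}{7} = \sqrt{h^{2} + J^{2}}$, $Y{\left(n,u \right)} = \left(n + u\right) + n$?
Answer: $1827 \sqrt{149} \approx 22301.0$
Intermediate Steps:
$g = -9$ ($g = -6 + 3 \left(22 - 23\right) = -6 + 3 \left(-1\right) = -6 - 3 = -9$)
$Y{\left(n,u \right)} = u + 2 n$
$q{\left(h,J \right)} = 7 \sqrt{J^{2} + h^{2}}$ ($q{\left(h,J \right)} = 7 \sqrt{h^{2} + J^{2}} = 7 \sqrt{J^{2} + h^{2}}$)
$q{\left(7,Y{\left(-3,-4 \right)} \right)} \left(-29\right) g = 7 \sqrt{\left(-4 + 2 \left(-3\right)\right)^{2} + 7^{2}} \left(-29\right) \left(-9\right) = 7 \sqrt{\left(-4 - 6\right)^{2} + 49} \left(-29\right) \left(-9\right) = 7 \sqrt{\left(-10\right)^{2} + 49} \left(-29\right) \left(-9\right) = 7 \sqrt{100 + 49} \left(-29\right) \left(-9\right) = 7 \sqrt{149} \left(-29\right) \left(-9\right) = - 203 \sqrt{149} \left(-9\right) = 1827 \sqrt{149}$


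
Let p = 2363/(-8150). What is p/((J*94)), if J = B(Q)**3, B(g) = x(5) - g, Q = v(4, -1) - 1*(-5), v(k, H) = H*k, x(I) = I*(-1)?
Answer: 2363/165477600 ≈ 1.4280e-5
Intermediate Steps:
x(I) = -I
Q = 1 (Q = -1*4 - 1*(-5) = -4 + 5 = 1)
B(g) = -5 - g (B(g) = -1*5 - g = -5 - g)
p = -2363/8150 (p = 2363*(-1/8150) = -2363/8150 ≈ -0.28994)
J = -216 (J = (-5 - 1*1)**3 = (-5 - 1)**3 = (-6)**3 = -216)
p/((J*94)) = -2363/(8150*((-216*94))) = -2363/8150/(-20304) = -2363/8150*(-1/20304) = 2363/165477600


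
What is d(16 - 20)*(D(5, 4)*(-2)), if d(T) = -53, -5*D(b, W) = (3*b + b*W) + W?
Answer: -4134/5 ≈ -826.80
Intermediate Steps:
D(b, W) = -3*b/5 - W/5 - W*b/5 (D(b, W) = -((3*b + b*W) + W)/5 = -((3*b + W*b) + W)/5 = -(W + 3*b + W*b)/5 = -3*b/5 - W/5 - W*b/5)
d(16 - 20)*(D(5, 4)*(-2)) = -53*(-⅗*5 - ⅕*4 - ⅕*4*5)*(-2) = -53*(-3 - ⅘ - 4)*(-2) = -(-2067)*(-2)/5 = -53*78/5 = -4134/5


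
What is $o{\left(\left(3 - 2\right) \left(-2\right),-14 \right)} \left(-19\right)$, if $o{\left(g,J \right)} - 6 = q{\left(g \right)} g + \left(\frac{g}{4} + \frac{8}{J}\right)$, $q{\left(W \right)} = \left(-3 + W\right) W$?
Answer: $\frac{4009}{14} \approx 286.36$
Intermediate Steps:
$q{\left(W \right)} = W \left(-3 + W\right)$
$o{\left(g,J \right)} = 6 + \frac{8}{J} + \frac{g}{4} + g^{2} \left(-3 + g\right)$ ($o{\left(g,J \right)} = 6 + \left(g \left(-3 + g\right) g + \left(\frac{g}{4} + \frac{8}{J}\right)\right) = 6 + \left(g^{2} \left(-3 + g\right) + \left(g \frac{1}{4} + \frac{8}{J}\right)\right) = 6 + \left(g^{2} \left(-3 + g\right) + \left(\frac{g}{4} + \frac{8}{J}\right)\right) = 6 + \left(g^{2} \left(-3 + g\right) + \left(\frac{8}{J} + \frac{g}{4}\right)\right) = 6 + \left(\frac{8}{J} + \frac{g}{4} + g^{2} \left(-3 + g\right)\right) = 6 + \frac{8}{J} + \frac{g}{4} + g^{2} \left(-3 + g\right)$)
$o{\left(\left(3 - 2\right) \left(-2\right),-14 \right)} \left(-19\right) = \left(6 + \left(\left(3 - 2\right) \left(-2\right)\right)^{3} - 3 \left(\left(3 - 2\right) \left(-2\right)\right)^{2} + \frac{8}{-14} + \frac{\left(3 - 2\right) \left(-2\right)}{4}\right) \left(-19\right) = \left(6 + \left(1 \left(-2\right)\right)^{3} - 3 \left(1 \left(-2\right)\right)^{2} + 8 \left(- \frac{1}{14}\right) + \frac{1 \left(-2\right)}{4}\right) \left(-19\right) = \left(6 + \left(-2\right)^{3} - 3 \left(-2\right)^{2} - \frac{4}{7} + \frac{1}{4} \left(-2\right)\right) \left(-19\right) = \left(6 - 8 - 12 - \frac{4}{7} - \frac{1}{2}\right) \left(-19\right) = \left(- \frac{211}{14}\right) \left(-19\right) = \frac{4009}{14}$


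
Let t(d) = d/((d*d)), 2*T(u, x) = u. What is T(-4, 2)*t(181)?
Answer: -2/181 ≈ -0.011050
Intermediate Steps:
T(u, x) = u/2
t(d) = 1/d (t(d) = d/(d²) = d/d² = 1/d)
T(-4, 2)*t(181) = ((½)*(-4))/181 = -2*1/181 = -2/181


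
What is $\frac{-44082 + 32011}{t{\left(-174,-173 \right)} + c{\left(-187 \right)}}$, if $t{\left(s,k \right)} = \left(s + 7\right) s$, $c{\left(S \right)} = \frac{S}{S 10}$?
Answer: $- \frac{120710}{290581} \approx -0.41541$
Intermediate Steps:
$c{\left(S \right)} = \frac{1}{10}$ ($c{\left(S \right)} = \frac{S}{10 S} = S \frac{1}{10 S} = \frac{1}{10}$)
$t{\left(s,k \right)} = s \left(7 + s\right)$ ($t{\left(s,k \right)} = \left(7 + s\right) s = s \left(7 + s\right)$)
$\frac{-44082 + 32011}{t{\left(-174,-173 \right)} + c{\left(-187 \right)}} = \frac{-44082 + 32011}{- 174 \left(7 - 174\right) + \frac{1}{10}} = - \frac{12071}{\left(-174\right) \left(-167\right) + \frac{1}{10}} = - \frac{12071}{29058 + \frac{1}{10}} = - \frac{12071}{\frac{290581}{10}} = \left(-12071\right) \frac{10}{290581} = - \frac{120710}{290581}$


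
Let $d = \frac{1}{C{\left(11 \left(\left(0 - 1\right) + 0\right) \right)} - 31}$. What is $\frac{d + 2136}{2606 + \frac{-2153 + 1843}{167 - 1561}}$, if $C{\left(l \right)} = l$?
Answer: $\frac{62528567}{76294554} \approx 0.81957$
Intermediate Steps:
$d = - \frac{1}{42}$ ($d = \frac{1}{11 \left(\left(0 - 1\right) + 0\right) - 31} = \frac{1}{11 \left(-1 + 0\right) - 31} = \frac{1}{11 \left(-1\right) - 31} = \frac{1}{-11 - 31} = \frac{1}{-42} = - \frac{1}{42} \approx -0.02381$)
$\frac{d + 2136}{2606 + \frac{-2153 + 1843}{167 - 1561}} = \frac{- \frac{1}{42} + 2136}{2606 + \frac{-2153 + 1843}{167 - 1561}} = \frac{89711}{42 \left(2606 - \frac{310}{-1394}\right)} = \frac{89711}{42 \left(2606 - - \frac{155}{697}\right)} = \frac{89711}{42 \left(2606 + \frac{155}{697}\right)} = \frac{89711}{42 \cdot \frac{1816537}{697}} = \frac{89711}{42} \cdot \frac{697}{1816537} = \frac{62528567}{76294554}$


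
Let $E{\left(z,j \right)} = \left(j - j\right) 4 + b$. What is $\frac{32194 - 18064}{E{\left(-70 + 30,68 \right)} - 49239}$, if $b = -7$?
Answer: $- \frac{7065}{24623} \approx -0.28693$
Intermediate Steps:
$E{\left(z,j \right)} = -7$ ($E{\left(z,j \right)} = \left(j - j\right) 4 - 7 = 0 \cdot 4 - 7 = 0 - 7 = -7$)
$\frac{32194 - 18064}{E{\left(-70 + 30,68 \right)} - 49239} = \frac{32194 - 18064}{-7 - 49239} = \frac{14130}{-49246} = 14130 \left(- \frac{1}{49246}\right) = - \frac{7065}{24623}$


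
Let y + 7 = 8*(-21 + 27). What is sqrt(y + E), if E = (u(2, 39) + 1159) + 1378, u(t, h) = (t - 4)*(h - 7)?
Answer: sqrt(2514) ≈ 50.140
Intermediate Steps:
u(t, h) = (-7 + h)*(-4 + t) (u(t, h) = (-4 + t)*(-7 + h) = (-7 + h)*(-4 + t))
y = 41 (y = -7 + 8*(-21 + 27) = -7 + 8*6 = -7 + 48 = 41)
E = 2473 (E = ((28 - 7*2 - 4*39 + 39*2) + 1159) + 1378 = ((28 - 14 - 156 + 78) + 1159) + 1378 = (-64 + 1159) + 1378 = 1095 + 1378 = 2473)
sqrt(y + E) = sqrt(41 + 2473) = sqrt(2514)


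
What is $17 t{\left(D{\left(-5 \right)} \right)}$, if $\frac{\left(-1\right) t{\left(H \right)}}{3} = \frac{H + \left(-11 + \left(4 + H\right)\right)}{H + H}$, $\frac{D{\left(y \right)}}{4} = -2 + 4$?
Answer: $- \frac{459}{16} \approx -28.688$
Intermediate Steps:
$D{\left(y \right)} = 8$ ($D{\left(y \right)} = 4 \left(-2 + 4\right) = 4 \cdot 2 = 8$)
$t{\left(H \right)} = - \frac{3 \left(-7 + 2 H\right)}{2 H}$ ($t{\left(H \right)} = - 3 \frac{H + \left(-11 + \left(4 + H\right)\right)}{H + H} = - 3 \frac{H + \left(-7 + H\right)}{2 H} = - 3 \left(-7 + 2 H\right) \frac{1}{2 H} = - 3 \frac{-7 + 2 H}{2 H} = - \frac{3 \left(-7 + 2 H\right)}{2 H}$)
$17 t{\left(D{\left(-5 \right)} \right)} = 17 \left(-3 + \frac{21}{2 \cdot 8}\right) = 17 \left(-3 + \frac{21}{2} \cdot \frac{1}{8}\right) = 17 \left(-3 + \frac{21}{16}\right) = 17 \left(- \frac{27}{16}\right) = - \frac{459}{16}$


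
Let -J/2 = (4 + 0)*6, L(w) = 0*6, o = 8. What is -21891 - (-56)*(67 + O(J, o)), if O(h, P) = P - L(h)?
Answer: -17691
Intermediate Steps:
L(w) = 0
J = -48 (J = -2*(4 + 0)*6 = -8*6 = -2*24 = -48)
O(h, P) = P (O(h, P) = P - 1*0 = P + 0 = P)
-21891 - (-56)*(67 + O(J, o)) = -21891 - (-56)*(67 + 8) = -21891 - (-56)*75 = -21891 - 1*(-4200) = -21891 + 4200 = -17691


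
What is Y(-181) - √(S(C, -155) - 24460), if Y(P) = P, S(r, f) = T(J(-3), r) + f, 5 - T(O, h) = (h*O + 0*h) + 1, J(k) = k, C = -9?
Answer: -181 - I*√24638 ≈ -181.0 - 156.96*I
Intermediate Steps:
T(O, h) = 4 - O*h (T(O, h) = 5 - ((h*O + 0*h) + 1) = 5 - ((O*h + 0) + 1) = 5 - (O*h + 1) = 5 - (1 + O*h) = 5 + (-1 - O*h) = 4 - O*h)
S(r, f) = 4 + f + 3*r (S(r, f) = (4 - 1*(-3)*r) + f = (4 + 3*r) + f = 4 + f + 3*r)
Y(-181) - √(S(C, -155) - 24460) = -181 - √((4 - 155 + 3*(-9)) - 24460) = -181 - √((4 - 155 - 27) - 24460) = -181 - √(-178 - 24460) = -181 - √(-24638) = -181 - I*√24638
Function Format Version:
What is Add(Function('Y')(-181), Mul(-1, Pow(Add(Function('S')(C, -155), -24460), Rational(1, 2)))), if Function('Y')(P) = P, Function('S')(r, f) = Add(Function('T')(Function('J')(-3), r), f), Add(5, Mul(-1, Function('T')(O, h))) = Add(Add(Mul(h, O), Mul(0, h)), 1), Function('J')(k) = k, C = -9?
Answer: Add(-181, Mul(-1, I, Pow(24638, Rational(1, 2)))) ≈ Add(-181.00, Mul(-156.96, I))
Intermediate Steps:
Function('T')(O, h) = Add(4, Mul(-1, O, h)) (Function('T')(O, h) = Add(5, Mul(-1, Add(Add(Mul(h, O), Mul(0, h)), 1))) = Add(5, Mul(-1, Add(Add(Mul(O, h), 0), 1))) = Add(5, Mul(-1, Add(Mul(O, h), 1))) = Add(5, Mul(-1, Add(1, Mul(O, h)))) = Add(5, Add(-1, Mul(-1, O, h))) = Add(4, Mul(-1, O, h)))
Function('S')(r, f) = Add(4, f, Mul(3, r)) (Function('S')(r, f) = Add(Add(4, Mul(-1, -3, r)), f) = Add(Add(4, Mul(3, r)), f) = Add(4, f, Mul(3, r)))
Add(Function('Y')(-181), Mul(-1, Pow(Add(Function('S')(C, -155), -24460), Rational(1, 2)))) = Add(-181, Mul(-1, Pow(Add(Add(4, -155, Mul(3, -9)), -24460), Rational(1, 2)))) = Add(-181, Mul(-1, Pow(Add(Add(4, -155, -27), -24460), Rational(1, 2)))) = Add(-181, Mul(-1, Pow(Add(-178, -24460), Rational(1, 2)))) = Add(-181, Mul(-1, Pow(-24638, Rational(1, 2)))) = Add(-181, Mul(-1, Mul(I, Pow(24638, Rational(1, 2))))) = Add(-181, Mul(-1, I, Pow(24638, Rational(1, 2))))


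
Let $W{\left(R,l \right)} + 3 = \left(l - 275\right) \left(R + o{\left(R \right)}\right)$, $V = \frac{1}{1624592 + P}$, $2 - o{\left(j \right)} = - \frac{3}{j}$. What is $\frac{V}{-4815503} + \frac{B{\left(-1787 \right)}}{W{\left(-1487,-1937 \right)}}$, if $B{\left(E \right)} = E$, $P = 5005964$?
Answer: $- \frac{84845170387033706207}{155960401049653415851020} \approx -0.00054402$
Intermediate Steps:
$o{\left(j \right)} = 2 + \frac{3}{j}$ ($o{\left(j \right)} = 2 - - \frac{3}{j} = 2 + \frac{3}{j}$)
$V = \frac{1}{6630556}$ ($V = \frac{1}{1624592 + 5005964} = \frac{1}{6630556} \approx 1.5082 \cdot 10^{-7}$)
$W{\left(R,l \right)} = -3 + \left(-275 + l\right) \left(2 + R + \frac{3}{R}\right)$ ($W{\left(R,l \right)} = -3 + \left(l - 275\right) \left(R + \left(2 + \frac{3}{R}\right)\right) = -3 + \left(-275 + l\right) \left(2 + R + \frac{3}{R}\right)$)
$\frac{V}{-4815503} + \frac{B{\left(-1787 \right)}}{W{\left(-1487,-1937 \right)}} = \frac{1}{6630556 \left(-4815503\right)} - \frac{1787}{-553 - \frac{825}{-1487} - -408925 + 2 \left(-1937\right) - -2880319 + 3 \left(-1937\right) \frac{1}{-1487}} = \frac{1}{6630556} \left(- \frac{1}{4815503}\right) - \frac{1787}{-553 - - \frac{825}{1487} + 408925 - 3874 + 2880319 + 3 \left(-1937\right) \left(- \frac{1}{1487}\right)} = - \frac{1}{31929462309668} - \frac{1787}{-553 + \frac{825}{1487} + 408925 - 3874 + 2880319 + \frac{5811}{1487}} = - \frac{1}{31929462309668} - \frac{1787}{\frac{4884529515}{1487}} = - \frac{1}{31929462309668} - \frac{2657269}{4884529515} = - \frac{84845170387033706207}{155960401049653415851020}$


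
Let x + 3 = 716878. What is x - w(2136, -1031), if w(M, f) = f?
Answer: 717906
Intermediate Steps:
x = 716875 (x = -3 + 716878 = 716875)
x - w(2136, -1031) = 716875 - 1*(-1031) = 716875 + 1031 = 717906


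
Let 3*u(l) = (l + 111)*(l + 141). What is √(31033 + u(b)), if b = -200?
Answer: 5*√11802/3 ≈ 181.06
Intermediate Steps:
u(l) = (111 + l)*(141 + l)/3 (u(l) = ((l + 111)*(l + 141))/3 = ((111 + l)*(141 + l))/3 = (111 + l)*(141 + l)/3)
√(31033 + u(b)) = √(31033 + (5217 + 84*(-200) + (⅓)*(-200)²)) = √(31033 + (5217 - 16800 + (⅓)*40000)) = √(31033 + (5217 - 16800 + 40000/3)) = √(31033 + 5251/3) = √(98350/3) = 5*√11802/3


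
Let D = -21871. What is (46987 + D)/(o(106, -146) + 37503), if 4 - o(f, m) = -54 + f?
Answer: 8372/12485 ≈ 0.67056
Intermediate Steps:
o(f, m) = 58 - f (o(f, m) = 4 - (-54 + f) = 4 + (54 - f) = 58 - f)
(46987 + D)/(o(106, -146) + 37503) = (46987 - 21871)/((58 - 1*106) + 37503) = 25116/((58 - 106) + 37503) = 25116/(-48 + 37503) = 25116/37455 = 25116*(1/37455) = 8372/12485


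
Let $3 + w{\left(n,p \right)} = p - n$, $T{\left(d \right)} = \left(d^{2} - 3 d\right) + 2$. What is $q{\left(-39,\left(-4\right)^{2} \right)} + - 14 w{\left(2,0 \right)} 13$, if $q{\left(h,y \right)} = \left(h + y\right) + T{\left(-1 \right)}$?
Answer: $893$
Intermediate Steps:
$T{\left(d \right)} = 2 + d^{2} - 3 d$
$w{\left(n,p \right)} = -3 + p - n$ ($w{\left(n,p \right)} = -3 - \left(n - p\right) = -3 + p - n$)
$q{\left(h,y \right)} = 6 + h + y$ ($q{\left(h,y \right)} = \left(h + y\right) + \left(2 + \left(-1\right)^{2} - -3\right) = \left(h + y\right) + \left(2 + 1 + 3\right) = \left(h + y\right) + 6 = 6 + h + y$)
$q{\left(-39,\left(-4\right)^{2} \right)} + - 14 w{\left(2,0 \right)} 13 = \left(6 - 39 + \left(-4\right)^{2}\right) + - 14 \left(-3 + 0 - 2\right) 13 = \left(6 - 39 + 16\right) + - 14 \left(-3 + 0 - 2\right) 13 = -17 + \left(-14\right) \left(-5\right) 13 = -17 + 70 \cdot 13 = -17 + 910 = 893$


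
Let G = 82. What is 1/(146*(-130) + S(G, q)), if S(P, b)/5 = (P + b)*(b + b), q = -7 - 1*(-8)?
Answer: -1/18150 ≈ -5.5096e-5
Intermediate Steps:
q = 1 (q = -7 + 8 = 1)
S(P, b) = 10*b*(P + b) (S(P, b) = 5*((P + b)*(b + b)) = 5*((P + b)*(2*b)) = 5*(2*b*(P + b)) = 10*b*(P + b))
1/(146*(-130) + S(G, q)) = 1/(146*(-130) + 10*1*(82 + 1)) = 1/(-18980 + 10*1*83) = 1/(-18980 + 830) = 1/(-18150) = -1/18150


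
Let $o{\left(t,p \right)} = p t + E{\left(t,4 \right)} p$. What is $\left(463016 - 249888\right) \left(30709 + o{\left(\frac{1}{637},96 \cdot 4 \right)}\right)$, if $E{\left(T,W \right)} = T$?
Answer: $\frac{4169295400328}{637} \approx 6.5452 \cdot 10^{9}$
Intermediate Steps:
$o{\left(t,p \right)} = 2 p t$ ($o{\left(t,p \right)} = p t + t p = p t + p t = 2 p t$)
$\left(463016 - 249888\right) \left(30709 + o{\left(\frac{1}{637},96 \cdot 4 \right)}\right) = \left(463016 - 249888\right) \left(30709 + \frac{2 \cdot 96 \cdot 4}{637}\right) = 213128 \left(30709 + 2 \cdot 384 \cdot \frac{1}{637}\right) = 213128 \left(30709 + \frac{768}{637}\right) = 213128 \cdot \frac{19562401}{637} = \frac{4169295400328}{637}$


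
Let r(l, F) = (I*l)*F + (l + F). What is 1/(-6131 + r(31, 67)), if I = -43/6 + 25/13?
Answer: -78/1320067 ≈ -5.9088e-5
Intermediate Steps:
I = -409/78 (I = -43*1/6 + 25*(1/13) = -43/6 + 25/13 = -409/78 ≈ -5.2436)
r(l, F) = F + l - 409*F*l/78 (r(l, F) = (-409*l/78)*F + (l + F) = -409*F*l/78 + (F + l) = F + l - 409*F*l/78)
1/(-6131 + r(31, 67)) = 1/(-6131 + (67 + 31 - 409/78*67*31)) = 1/(-6131 + (67 + 31 - 849493/78)) = 1/(-6131 - 841849/78) = 1/(-1320067/78) = -78/1320067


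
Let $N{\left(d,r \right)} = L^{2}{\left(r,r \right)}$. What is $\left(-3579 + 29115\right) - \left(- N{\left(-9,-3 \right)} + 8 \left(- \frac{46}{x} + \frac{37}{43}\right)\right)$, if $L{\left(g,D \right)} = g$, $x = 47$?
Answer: $\frac{51628357}{2021} \approx 25546.0$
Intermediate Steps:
$N{\left(d,r \right)} = r^{2}$
$\left(-3579 + 29115\right) - \left(- N{\left(-9,-3 \right)} + 8 \left(- \frac{46}{x} + \frac{37}{43}\right)\right) = \left(-3579 + 29115\right) + \left(\left(-3\right)^{2} - 8 \left(- \frac{46}{47} + \frac{37}{43}\right)\right) = 25536 + \left(9 - 8 \left(\left(-46\right) \frac{1}{47} + 37 \cdot \frac{1}{43}\right)\right) = 25536 + \left(9 - 8 \left(- \frac{46}{47} + \frac{37}{43}\right)\right) = 25536 + \left(9 - - \frac{1912}{2021}\right) = 25536 + \left(9 + \frac{1912}{2021}\right) = 25536 + \frac{20101}{2021} = \frac{51628357}{2021}$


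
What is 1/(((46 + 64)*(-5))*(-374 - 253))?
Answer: 1/344850 ≈ 2.8998e-6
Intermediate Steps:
1/(((46 + 64)*(-5))*(-374 - 253)) = 1/((110*(-5))*(-627)) = 1/(-550*(-627)) = 1/344850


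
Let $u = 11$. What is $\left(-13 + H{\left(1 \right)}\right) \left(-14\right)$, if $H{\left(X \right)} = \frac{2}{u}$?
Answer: $\frac{1974}{11} \approx 179.45$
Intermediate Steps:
$H{\left(X \right)} = \frac{2}{11}$
$\left(-13 + H{\left(1 \right)}\right) \left(-14\right) = \left(-13 + \frac{2}{11}\right) \left(-14\right) = \left(- \frac{141}{11}\right) \left(-14\right) = \frac{1974}{11}$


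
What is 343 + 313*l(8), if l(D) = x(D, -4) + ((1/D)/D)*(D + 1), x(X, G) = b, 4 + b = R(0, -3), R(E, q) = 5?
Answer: 44801/64 ≈ 700.02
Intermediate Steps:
b = 1 (b = -4 + 5 = 1)
x(X, G) = 1
l(D) = 1 + (1 + D)/D**2 (l(D) = 1 + ((1/D)/D)*(D + 1) = 1 + (1/(D*D))*(1 + D) = 1 + (1 + D)/D**2)
343 + 313*l(8) = 343 + 313*((1 + 8 + 8**2)/8**2) = 343 + 313*((1 + 8 + 64)/64) = 343 + 313*((1/64)*73) = 343 + 313*(73/64) = 343 + 22849/64 = 44801/64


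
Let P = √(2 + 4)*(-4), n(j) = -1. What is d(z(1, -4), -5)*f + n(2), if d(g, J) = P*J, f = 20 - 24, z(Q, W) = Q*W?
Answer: -1 - 80*√6 ≈ -196.96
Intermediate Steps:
f = -4
P = -4*√6 (P = √6*(-4) = -4*√6 ≈ -9.7980)
d(g, J) = -4*J*√6 (d(g, J) = (-4*√6)*J = -4*J*√6)
d(z(1, -4), -5)*f + n(2) = -4*(-5)*√6*(-4) - 1 = (20*√6)*(-4) - 1 = -80*√6 - 1 = -1 - 80*√6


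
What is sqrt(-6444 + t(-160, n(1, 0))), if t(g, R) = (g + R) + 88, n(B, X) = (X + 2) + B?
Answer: I*sqrt(6513) ≈ 80.703*I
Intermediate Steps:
n(B, X) = 2 + B + X (n(B, X) = (2 + X) + B = 2 + B + X)
t(g, R) = 88 + R + g (t(g, R) = (R + g) + 88 = 88 + R + g)
sqrt(-6444 + t(-160, n(1, 0))) = sqrt(-6444 + (88 + (2 + 1 + 0) - 160)) = sqrt(-6444 + (88 + 3 - 160)) = sqrt(-6444 - 69) = sqrt(-6513) = I*sqrt(6513)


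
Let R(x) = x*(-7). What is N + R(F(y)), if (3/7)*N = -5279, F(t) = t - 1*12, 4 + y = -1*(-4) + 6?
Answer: -36827/3 ≈ -12276.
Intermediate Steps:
y = 6 (y = -4 + (-1*(-4) + 6) = -4 + (4 + 6) = -4 + 10 = 6)
F(t) = -12 + t (F(t) = t - 12 = -12 + t)
N = -36953/3 (N = (7/3)*(-5279) = -36953/3 ≈ -12318.)
R(x) = -7*x
N + R(F(y)) = -36953/3 - 7*(-12 + 6) = -36953/3 - 7*(-6) = -36953/3 + 42 = -36827/3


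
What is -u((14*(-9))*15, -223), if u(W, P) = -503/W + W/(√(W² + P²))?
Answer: -503/1890 + 1890*√3621829/3621829 ≈ 0.72697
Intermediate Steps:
u(W, P) = -503/W + W/√(P² + W²) (u(W, P) = -503/W + W/(√(P² + W²)) = -503/W + W/√(P² + W²))
-u((14*(-9))*15, -223) = -(-503/((14*(-9))*15) + ((14*(-9))*15)/√((-223)² + ((14*(-9))*15)²)) = -(-503/((-126*15)) + (-126*15)/√(49729 + (-126*15)²)) = -(-503/(-1890) - 1890/√(49729 + (-1890)²)) = -(-503*(-1/1890) - 1890/√(49729 + 3572100)) = -(503/1890 - 1890*√3621829/3621829) = -503/1890 + 1890*√3621829/3621829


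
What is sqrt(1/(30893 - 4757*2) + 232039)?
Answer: sqrt(106056126137378)/21379 ≈ 481.70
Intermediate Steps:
sqrt(1/(30893 - 4757*2) + 232039) = sqrt(1/(30893 - 9514) + 232039) = sqrt(1/21379 + 232039) = sqrt(4960761782/21379) = sqrt(106056126137378)/21379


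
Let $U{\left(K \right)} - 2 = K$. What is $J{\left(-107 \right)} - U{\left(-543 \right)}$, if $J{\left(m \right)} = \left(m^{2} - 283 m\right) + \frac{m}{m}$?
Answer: $42272$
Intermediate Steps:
$U{\left(K \right)} = 2 + K$
$J{\left(m \right)} = 1 + m^{2} - 283 m$ ($J{\left(m \right)} = \left(m^{2} - 283 m\right) + 1 = 1 + m^{2} - 283 m$)
$J{\left(-107 \right)} - U{\left(-543 \right)} = \left(1 + \left(-107\right)^{2} - -30281\right) - \left(2 - 543\right) = \left(1 + 11449 + 30281\right) - -541 = 41731 + 541 = 42272$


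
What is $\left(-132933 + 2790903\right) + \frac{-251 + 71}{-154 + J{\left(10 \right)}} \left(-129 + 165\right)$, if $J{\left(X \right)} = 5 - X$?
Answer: $\frac{140874570}{53} \approx 2.658 \cdot 10^{6}$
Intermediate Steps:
$\left(-132933 + 2790903\right) + \frac{-251 + 71}{-154 + J{\left(10 \right)}} \left(-129 + 165\right) = \left(-132933 + 2790903\right) + \frac{-251 + 71}{-154 + \left(5 - 10\right)} \left(-129 + 165\right) = 2657970 + - \frac{180}{-154 + \left(5 - 10\right)} 36 = 2657970 + - \frac{180}{-154 - 5} \cdot 36 = 2657970 + - \frac{180}{-159} \cdot 36 = 2657970 + \left(-180\right) \left(- \frac{1}{159}\right) 36 = 2657970 + \frac{60}{53} \cdot 36 = 2657970 + \frac{2160}{53} = \frac{140874570}{53}$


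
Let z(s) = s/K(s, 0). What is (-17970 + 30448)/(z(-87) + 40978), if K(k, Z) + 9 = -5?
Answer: 174692/573779 ≈ 0.30446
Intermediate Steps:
K(k, Z) = -14 (K(k, Z) = -9 - 5 = -14)
z(s) = -s/14 (z(s) = s/(-14) = s*(-1/14) = -s/14)
(-17970 + 30448)/(z(-87) + 40978) = (-17970 + 30448)/(-1/14*(-87) + 40978) = 12478/(87/14 + 40978) = 12478/(573779/14) = 12478*(14/573779) = 174692/573779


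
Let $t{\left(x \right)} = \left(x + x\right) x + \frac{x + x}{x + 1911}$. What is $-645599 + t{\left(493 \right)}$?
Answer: $- \frac{191719709}{1202} \approx -1.595 \cdot 10^{5}$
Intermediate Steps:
$t{\left(x \right)} = 2 x^{2} + \frac{2 x}{1911 + x}$ ($t{\left(x \right)} = 2 x x + \frac{2 x}{1911 + x} = 2 x^{2} + \frac{2 x}{1911 + x}$)
$-645599 + t{\left(493 \right)} = -645599 + 2 \cdot 493 \frac{1}{1911 + 493} \left(1 + 493^{2} + 1911 \cdot 493\right) = -645599 + 2 \cdot 493 \cdot \frac{1}{2404} \left(1 + 243049 + 942123\right) = -645599 + 2 \cdot 493 \cdot \frac{1}{2404} \cdot 1185173 = -645599 + \frac{584290289}{1202} = - \frac{191719709}{1202}$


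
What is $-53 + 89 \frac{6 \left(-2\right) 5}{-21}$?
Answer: $\frac{1409}{7} \approx 201.29$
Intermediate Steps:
$-53 + 89 \frac{6 \left(-2\right) 5}{-21} = -53 + 89 \left(-12\right) 5 \left(- \frac{1}{21}\right) = -53 + 89 \left(\left(-60\right) \left(- \frac{1}{21}\right)\right) = -53 + 89 \cdot \frac{20}{7} = -53 + \frac{1780}{7} = \frac{1409}{7}$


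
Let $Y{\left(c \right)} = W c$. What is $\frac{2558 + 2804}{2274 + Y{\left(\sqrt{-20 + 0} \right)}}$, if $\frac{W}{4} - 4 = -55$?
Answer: $\frac{145157}{71469} + \frac{26044 i \sqrt{5}}{71469} \approx 2.031 + 0.81485 i$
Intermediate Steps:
$W = -204$ ($W = 16 + 4 \left(-55\right) = 16 - 220 = -204$)
$Y{\left(c \right)} = - 204 c$
$\frac{2558 + 2804}{2274 + Y{\left(\sqrt{-20 + 0} \right)}} = \frac{2558 + 2804}{2274 - 204 \sqrt{-20 + 0}} = \frac{5362}{2274 - 204 \sqrt{-20}} = \frac{5362}{2274 - 204 \cdot 2 i \sqrt{5}} = \frac{5362}{2274 - 408 i \sqrt{5}}$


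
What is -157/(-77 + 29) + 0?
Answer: 157/48 ≈ 3.2708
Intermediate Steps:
-157/(-77 + 29) + 0 = -157/(-48) + 0 = -1/48*(-157) + 0 = 157/48 + 0 = 157/48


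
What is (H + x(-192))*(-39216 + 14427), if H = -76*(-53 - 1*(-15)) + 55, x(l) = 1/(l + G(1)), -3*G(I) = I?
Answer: -42094399212/577 ≈ -7.2954e+7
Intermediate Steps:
G(I) = -I/3
x(l) = 1/(-⅓ + l) (x(l) = 1/(l - ⅓*1) = 1/(l - ⅓) = 1/(-⅓ + l))
H = 2943 (H = -76*(-53 + 15) + 55 = -76*(-38) + 55 = 2888 + 55 = 2943)
(H + x(-192))*(-39216 + 14427) = (2943 + 3/(-1 + 3*(-192)))*(-39216 + 14427) = (2943 + 3/(-1 - 576))*(-24789) = (2943 + 3/(-577))*(-24789) = (2943 + 3*(-1/577))*(-24789) = (2943 - 3/577)*(-24789) = (1698108/577)*(-24789) = -42094399212/577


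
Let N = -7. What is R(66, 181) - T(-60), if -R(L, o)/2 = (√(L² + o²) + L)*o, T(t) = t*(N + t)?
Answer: -27912 - 362*√37117 ≈ -97654.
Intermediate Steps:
T(t) = t*(-7 + t)
R(L, o) = -2*o*(L + √(L² + o²)) (R(L, o) = -2*(√(L² + o²) + L)*o = -2*(L + √(L² + o²))*o = -2*o*(L + √(L² + o²)))
R(66, 181) - T(-60) = -2*181*(66 + √(66² + 181²)) - (-60)*(-7 - 60) = -2*181*(66 + √(4356 + 32761)) - (-60)*(-67) = -2*181*(66 + √37117) - 1*4020 = (-23892 - 362*√37117) - 4020 = -27912 - 362*√37117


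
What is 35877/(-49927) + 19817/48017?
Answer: -733302550/2397344759 ≈ -0.30588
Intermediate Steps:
35877/(-49927) + 19817/48017 = 35877*(-1/49927) + 19817*(1/48017) = -35877/49927 + 19817/48017 = -733302550/2397344759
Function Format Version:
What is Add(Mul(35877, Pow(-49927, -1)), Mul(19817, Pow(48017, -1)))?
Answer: Rational(-733302550, 2397344759) ≈ -0.30588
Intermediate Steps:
Add(Mul(35877, Pow(-49927, -1)), Mul(19817, Pow(48017, -1))) = Add(Mul(35877, Rational(-1, 49927)), Mul(19817, Rational(1, 48017))) = Add(Rational(-35877, 49927), Rational(19817, 48017)) = Rational(-733302550, 2397344759)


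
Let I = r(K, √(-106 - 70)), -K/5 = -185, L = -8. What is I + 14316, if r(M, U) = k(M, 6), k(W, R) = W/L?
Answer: 113603/8 ≈ 14200.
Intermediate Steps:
K = 925 (K = -5*(-185) = 925)
k(W, R) = -W/8 (k(W, R) = W/(-8) = W*(-⅛) = -W/8)
r(M, U) = -M/8
I = -925/8 (I = -⅛*925 = -925/8 ≈ -115.63)
I + 14316 = -925/8 + 14316 = 113603/8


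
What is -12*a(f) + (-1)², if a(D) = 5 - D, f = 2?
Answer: -35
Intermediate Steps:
-12*a(f) + (-1)² = -12*(5 - 1*2) + (-1)² = -12*(5 - 2) + 1 = -12*3 + 1 = -36 + 1 = -35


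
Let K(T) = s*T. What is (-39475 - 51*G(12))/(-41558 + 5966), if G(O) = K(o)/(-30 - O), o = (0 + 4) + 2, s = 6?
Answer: 276019/249144 ≈ 1.1079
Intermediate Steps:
o = 6 (o = 4 + 2 = 6)
K(T) = 6*T
G(O) = 36/(-30 - O) (G(O) = (6*6)/(-30 - O) = 36/(-30 - O))
(-39475 - 51*G(12))/(-41558 + 5966) = (-39475 - (-1836)/(30 + 12))/(-41558 + 5966) = (-39475 - (-1836)/42)/(-35592) = (-39475 - (-1836)/42)*(-1/35592) = (-39475 - 51*(-6/7))*(-1/35592) = (-39475 + 306/7)*(-1/35592) = -276019/7*(-1/35592) = 276019/249144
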